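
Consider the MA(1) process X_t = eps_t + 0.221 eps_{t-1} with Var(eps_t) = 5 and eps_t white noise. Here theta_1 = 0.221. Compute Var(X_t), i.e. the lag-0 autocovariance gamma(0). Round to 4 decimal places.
\gamma(0) = 5.2442

For an MA(q) process X_t = eps_t + sum_i theta_i eps_{t-i} with
Var(eps_t) = sigma^2, the variance is
  gamma(0) = sigma^2 * (1 + sum_i theta_i^2).
  sum_i theta_i^2 = (0.221)^2 = 0.048841.
  gamma(0) = 5 * (1 + 0.048841) = 5 * 1.048841 = 5.244205, which rounds to 5.2442.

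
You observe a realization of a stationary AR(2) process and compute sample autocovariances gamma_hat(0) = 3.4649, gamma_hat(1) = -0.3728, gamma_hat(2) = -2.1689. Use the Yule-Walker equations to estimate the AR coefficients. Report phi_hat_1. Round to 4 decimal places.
\hat\phi_{1} = -0.1770

The Yule-Walker equations for an AR(p) process read, in matrix form,
  Gamma_p phi = r_p,   with   (Gamma_p)_{ij} = gamma(|i - j|),
                       (r_p)_i = gamma(i),   i,j = 1..p.
Substitute the sample gammas (Toeplitz matrix and right-hand side of size 2):
  Gamma_p = [[3.4649, -0.3728], [-0.3728, 3.4649]]
  r_p     = [-0.3728, -2.1689]
Written out:
  3.4649 phi_1 - 0.3728 phi_2 = -0.3728
  -0.3728 phi_1 + 3.4649 phi_2 = -2.1689
Solve by Cramer's rule:
  det = gamma(0)^2 - gamma(1)^2 = (3.4649)^2 - (-0.3728)^2 = 12.00553201 - 0.13897984 = 11.86655217
  phi_hat_1 = [gamma(1) gamma(0) - gamma(1) gamma(2)] / det = [(-0.3728)(3.4649) - (-0.3728)(-2.1689)] / 11.86655217 = -2.10028064 / 11.86655217 = -0.177
  phi_hat_2 = [gamma(0) gamma(2) - gamma(1)^2] / det = [(3.4649)(-2.1689) - (-0.3728)^2] / 11.86655217 = -7.65400145 / 11.86655217 = -0.645
So phi_hat = [-0.1770, -0.6450].
Therefore phi_hat_1 = -0.1770.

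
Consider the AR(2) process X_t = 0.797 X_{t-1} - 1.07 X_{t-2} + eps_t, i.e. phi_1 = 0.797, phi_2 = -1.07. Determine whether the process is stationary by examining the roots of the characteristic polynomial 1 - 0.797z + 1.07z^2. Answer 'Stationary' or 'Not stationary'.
\text{Not stationary}

The AR(p) characteristic polynomial is P(z) = 1 - 0.797z + 1.07z^2.
Stationarity requires all roots to lie outside the unit circle, i.e. |z| > 1 for every root.
Set 1 + (-0.797) z + (1.07) z^2 = 0, i.e. a z^2 + b z + c = 0 with a = 1.07, b = -0.797, c = 1.
Discriminant D = b^2 - 4ac = (-0.797)^2 - 4*(1.07)*1 = 0.635209 - (4.28) = -3.644791.
D < 0, so the roots are the complex-conjugate pair z = (-b +/- i sqrt(-D)) / (2a) = 0.3724 +/- 0.8921i.
For a conjugate pair |z|^2 = z * conj(z) = (product of roots) = c/a = 1/(1.07) = 0.934579, so |z| = sqrt(0.934579) = 0.9667 for both roots.
Moduli of all roots: 0.9667, 0.9667.
All moduli strictly greater than 1? No.
Verdict: Not stationary.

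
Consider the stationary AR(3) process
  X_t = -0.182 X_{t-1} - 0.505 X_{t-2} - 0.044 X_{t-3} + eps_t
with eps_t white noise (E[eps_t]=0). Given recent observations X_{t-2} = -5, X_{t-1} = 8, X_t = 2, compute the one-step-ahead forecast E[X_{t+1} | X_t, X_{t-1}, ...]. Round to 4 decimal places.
E[X_{t+1} \mid \mathcal F_t] = -4.1840

For an AR(p) model X_t = c + sum_i phi_i X_{t-i} + eps_t, the
one-step-ahead conditional mean is
  E[X_{t+1} | X_t, ...] = c + sum_i phi_i X_{t+1-i}.
Substitute known values:
  E[X_{t+1} | ...] = (-0.182) * (2) + (-0.505) * (8) + (-0.044) * (-5)
                   = -4.1840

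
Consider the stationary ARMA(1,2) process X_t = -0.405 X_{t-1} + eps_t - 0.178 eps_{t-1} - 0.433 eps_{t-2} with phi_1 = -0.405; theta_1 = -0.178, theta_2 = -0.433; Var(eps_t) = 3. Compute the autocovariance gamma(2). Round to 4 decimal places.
\gamma(2) = -0.7073

Multiply the model equation by X_{t-k} and take expectations. With theta_0 = psi_0 = 1 and psi_j the MA(infinity) weights, this gives
  gamma(k) - sum_i phi_i gamma(k-i) = c_k,
  c_k = sigma^2 * sum_{j=k..q} theta_j psi_{j-k}   (c_k = 0 for k > q),
using gamma(-m) = gamma(m).
psi-weights needed (psi_j = theta_j + sum_i phi_i psi_{j-i}):
  psi_1 = theta_1 + phi_1 = -0.178 + (-0.405) = -0.583
  psi_2 = theta_2 + phi_1 psi_1 = -0.433 + (-0.405)(-0.583) = -0.196885
Right-hand sides:
  c_0 = sigma^2 (1 + theta_1 psi_1 + theta_2 psi_2) = 3 * (1 + (-0.178)(-0.583) + (-0.433)(-0.196885)) = 3 * 1.189025 = 3.567076
  c_1 = sigma^2 (theta_1 + theta_2 psi_1) = 3 * (-0.178 + (-0.433)(-0.583)) = 0.223317
  c_2 = sigma^2 theta_2 = 3 * (-0.433) = -1.299
Equations for k = 0 and k = 1 (AR order 1):
  gamma(0) = phi_1 gamma(1) + c_0
  gamma(1) = phi_1 gamma(0) + c_1
Substituting the second into the first: gamma(0) (1 - phi_1^2) = c_0 + phi_1 c_1, so
  gamma(0) = (c_0 + phi_1 c_1) / (1 - phi_1^2) = (3.567076 + (-0.405)(0.223317)) / (1 - (-0.405)^2) = 3.476632 / 0.835975 = 4.158775.
  gamma(1) = phi_1 gamma(0) + c_1 = (-0.405)(4.158775) + (0.223317) = -1.460987.
For k = 2: gamma(2) = phi_1 gamma(1) + c_2
  = (-0.405)(-1.460987) + (-1.299) = -0.7073.
Therefore gamma(2) = -0.7073 (to 4 decimal places).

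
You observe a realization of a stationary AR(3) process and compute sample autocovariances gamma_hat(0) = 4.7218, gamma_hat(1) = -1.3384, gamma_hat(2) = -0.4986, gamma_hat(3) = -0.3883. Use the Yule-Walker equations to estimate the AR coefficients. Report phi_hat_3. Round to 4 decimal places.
\hat\phi_{3} = -0.1990

The Yule-Walker equations for an AR(p) process read, in matrix form,
  Gamma_p phi = r_p,   with   (Gamma_p)_{ij} = gamma(|i - j|),
                       (r_p)_i = gamma(i),   i,j = 1..p.
Substitute the sample gammas (Toeplitz matrix and right-hand side of size 3):
  Gamma_p = [[4.7218, -1.3384, -0.4986], [-1.3384, 4.7218, -1.3384], [-0.4986, -1.3384, 4.7218]]
  r_p     = [-1.3384, -0.4986, -0.3883]
Written out (R1..R3):
  (R1) 4.7218 phi_1 - 1.3384 phi_2 - 0.4986 phi_3 = -1.3384
  (R2) -1.3384 phi_1 + 4.7218 phi_2 - 1.3384 phi_3 = -0.4986
  (R3) -0.4986 phi_1 - 1.3384 phi_2 + 4.7218 phi_3 = -0.3883
Gaussian elimination:
  R2 <- R2 - (-1.3384/4.7218) R1 = R2 - (-0.283451) R1:  4.342429 phi_2 - 1.479729 phi_3 = -0.877971
  R3 <- R3 - (-0.4986/4.7218) R1 = R3 - (-0.105595) R1:  -1.479729 phi_2 + 4.66915 phi_3 = -0.529629
  R3 <- R3 - (-1.479729/4.342429) R2 = R3 - (-0.340761) R2:  4.164917 phi_3 = -0.828807
Back-substitution:
  phi_hat_3 = -0.828807 / 4.164917 = -0.198997
  phi_hat_2 = (-0.877971 - (-1.479729)(-0.198997)) / 4.342429 = -0.269995
  phi_hat_1 = (-1.3384 - (-1.3384)(-0.269995) - (-0.4986)(-0.198997)) / 4.7218 = -0.380995
So phi_hat = [-0.3810, -0.2700, -0.1990].
Therefore phi_hat_3 = -0.1990.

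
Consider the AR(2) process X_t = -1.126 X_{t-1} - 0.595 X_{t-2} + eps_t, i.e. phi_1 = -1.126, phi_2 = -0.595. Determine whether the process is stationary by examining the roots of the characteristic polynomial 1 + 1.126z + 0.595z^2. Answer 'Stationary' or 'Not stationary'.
\text{Stationary}

The AR(p) characteristic polynomial is P(z) = 1 + 1.126z + 0.595z^2.
Stationarity requires all roots to lie outside the unit circle, i.e. |z| > 1 for every root.
Set 1 + (1.126) z + (0.595) z^2 = 0, i.e. a z^2 + b z + c = 0 with a = 0.595, b = 1.126, c = 1.
Discriminant D = b^2 - 4ac = (1.126)^2 - 4*(0.595)*1 = 1.267876 - (2.38) = -1.112124.
D < 0, so the roots are the complex-conjugate pair z = (-b +/- i sqrt(-D)) / (2a) = -0.9462 +/- 0.8862i.
For a conjugate pair |z|^2 = z * conj(z) = (product of roots) = c/a = 1/(0.595) = 1.680672, so |z| = sqrt(1.680672) = 1.2964 for both roots.
Moduli of all roots: 1.2964, 1.2964.
All moduli strictly greater than 1? Yes.
Verdict: Stationary.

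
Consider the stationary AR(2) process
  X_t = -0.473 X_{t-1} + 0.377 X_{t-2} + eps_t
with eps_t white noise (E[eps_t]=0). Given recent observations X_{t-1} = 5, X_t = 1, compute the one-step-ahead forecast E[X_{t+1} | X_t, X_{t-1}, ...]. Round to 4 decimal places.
E[X_{t+1} \mid \mathcal F_t] = 1.4120

For an AR(p) model X_t = c + sum_i phi_i X_{t-i} + eps_t, the
one-step-ahead conditional mean is
  E[X_{t+1} | X_t, ...] = c + sum_i phi_i X_{t+1-i}.
Substitute known values:
  E[X_{t+1} | ...] = (-0.473) * (1) + (0.377) * (5)
                   = 1.4120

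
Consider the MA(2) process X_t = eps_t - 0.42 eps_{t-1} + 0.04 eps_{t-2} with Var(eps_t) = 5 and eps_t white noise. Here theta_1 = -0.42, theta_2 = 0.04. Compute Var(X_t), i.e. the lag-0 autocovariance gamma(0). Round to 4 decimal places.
\gamma(0) = 5.8900

For an MA(q) process X_t = eps_t + sum_i theta_i eps_{t-i} with
Var(eps_t) = sigma^2, the variance is
  gamma(0) = sigma^2 * (1 + sum_i theta_i^2).
  sum_i theta_i^2 = (-0.42)^2 + (0.04)^2 = 0.1764 + 0.0016 = 0.178.
  gamma(0) = 5 * (1 + 0.178) = 5 * 1.178 = 5.89, which rounds to 5.8900.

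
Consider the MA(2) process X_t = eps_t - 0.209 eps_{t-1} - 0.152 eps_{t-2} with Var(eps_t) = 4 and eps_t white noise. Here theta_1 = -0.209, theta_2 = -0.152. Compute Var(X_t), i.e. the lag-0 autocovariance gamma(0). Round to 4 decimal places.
\gamma(0) = 4.2671

For an MA(q) process X_t = eps_t + sum_i theta_i eps_{t-i} with
Var(eps_t) = sigma^2, the variance is
  gamma(0) = sigma^2 * (1 + sum_i theta_i^2).
  sum_i theta_i^2 = (-0.209)^2 + (-0.152)^2 = 0.043681 + 0.023104 = 0.066785.
  gamma(0) = 4 * (1 + 0.066785) = 4 * 1.066785 = 4.26714, which rounds to 4.2671.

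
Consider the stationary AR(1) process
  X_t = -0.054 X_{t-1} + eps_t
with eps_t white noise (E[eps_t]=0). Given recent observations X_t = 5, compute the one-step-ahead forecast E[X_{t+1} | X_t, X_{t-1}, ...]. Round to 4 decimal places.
E[X_{t+1} \mid \mathcal F_t] = -0.2700

For an AR(p) model X_t = c + sum_i phi_i X_{t-i} + eps_t, the
one-step-ahead conditional mean is
  E[X_{t+1} | X_t, ...] = c + sum_i phi_i X_{t+1-i}.
Substitute known values:
  E[X_{t+1} | ...] = (-0.054) * (5)
                   = -0.2700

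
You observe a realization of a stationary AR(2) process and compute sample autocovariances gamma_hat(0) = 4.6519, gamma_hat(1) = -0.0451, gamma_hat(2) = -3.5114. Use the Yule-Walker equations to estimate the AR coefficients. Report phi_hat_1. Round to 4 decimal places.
\hat\phi_{1} = -0.0170

The Yule-Walker equations for an AR(p) process read, in matrix form,
  Gamma_p phi = r_p,   with   (Gamma_p)_{ij} = gamma(|i - j|),
                       (r_p)_i = gamma(i),   i,j = 1..p.
Substitute the sample gammas (Toeplitz matrix and right-hand side of size 2):
  Gamma_p = [[4.6519, -0.0451], [-0.0451, 4.6519]]
  r_p     = [-0.0451, -3.5114]
Written out:
  4.6519 phi_1 - 0.0451 phi_2 = -0.0451
  -0.0451 phi_1 + 4.6519 phi_2 = -3.5114
Solve by Cramer's rule:
  det = gamma(0)^2 - gamma(1)^2 = (4.6519)^2 - (-0.0451)^2 = 21.64017361 - 0.00203401 = 21.6381396
  phi_hat_1 = [gamma(1) gamma(0) - gamma(1) gamma(2)] / det = [(-0.0451)(4.6519) - (-0.0451)(-3.5114)] / 21.6381396 = -0.36816483 / 21.6381396 = -0.017
  phi_hat_2 = [gamma(0) gamma(2) - gamma(1)^2] / det = [(4.6519)(-3.5114) - (-0.0451)^2] / 21.6381396 = -16.33671567 / 21.6381396 = -0.755
So phi_hat = [-0.0170, -0.7550].
Therefore phi_hat_1 = -0.0170.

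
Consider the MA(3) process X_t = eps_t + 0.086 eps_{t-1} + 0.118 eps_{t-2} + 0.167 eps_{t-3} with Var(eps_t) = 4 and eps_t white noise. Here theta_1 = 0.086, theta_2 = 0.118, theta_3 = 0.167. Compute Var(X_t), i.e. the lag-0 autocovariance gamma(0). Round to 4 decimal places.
\gamma(0) = 4.1968

For an MA(q) process X_t = eps_t + sum_i theta_i eps_{t-i} with
Var(eps_t) = sigma^2, the variance is
  gamma(0) = sigma^2 * (1 + sum_i theta_i^2).
  sum_i theta_i^2 = (0.086)^2 + (0.118)^2 + (0.167)^2 = 0.007396 + 0.013924 + 0.027889 = 0.049209.
  gamma(0) = 4 * (1 + 0.049209) = 4 * 1.049209 = 4.196836, which rounds to 4.1968.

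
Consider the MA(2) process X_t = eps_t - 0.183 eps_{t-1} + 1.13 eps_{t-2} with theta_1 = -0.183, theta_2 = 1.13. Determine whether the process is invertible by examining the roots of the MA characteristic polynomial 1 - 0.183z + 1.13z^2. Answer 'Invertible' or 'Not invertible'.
\text{Not invertible}

The MA(q) characteristic polynomial is P(z) = 1 - 0.183z + 1.13z^2.
Invertibility requires all roots to lie outside the unit circle, i.e. |z| > 1 for every root.
Set 1 + (-0.183) z + (1.13) z^2 = 0, i.e. a z^2 + b z + c = 0 with a = 1.13, b = -0.183, c = 1.
Discriminant D = b^2 - 4ac = (-0.183)^2 - 4*(1.13)*1 = 0.033489 - (4.52) = -4.486511.
D < 0, so the roots are the complex-conjugate pair z = (-b +/- i sqrt(-D)) / (2a) = 0.081 +/- 0.9372i.
For a conjugate pair |z|^2 = z * conj(z) = (product of roots) = c/a = 1/(1.13) = 0.884956, so |z| = sqrt(0.884956) = 0.9407 for both roots.
Moduli of all roots: 0.9407, 0.9407.
All moduli strictly greater than 1? No.
Verdict: Not invertible.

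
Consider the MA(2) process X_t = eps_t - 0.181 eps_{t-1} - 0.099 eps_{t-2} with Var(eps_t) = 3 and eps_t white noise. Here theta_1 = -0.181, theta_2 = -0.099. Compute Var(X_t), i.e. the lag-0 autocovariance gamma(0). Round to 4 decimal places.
\gamma(0) = 3.1277

For an MA(q) process X_t = eps_t + sum_i theta_i eps_{t-i} with
Var(eps_t) = sigma^2, the variance is
  gamma(0) = sigma^2 * (1 + sum_i theta_i^2).
  sum_i theta_i^2 = (-0.181)^2 + (-0.099)^2 = 0.032761 + 0.009801 = 0.042562.
  gamma(0) = 3 * (1 + 0.042562) = 3 * 1.042562 = 3.127686, which rounds to 3.1277.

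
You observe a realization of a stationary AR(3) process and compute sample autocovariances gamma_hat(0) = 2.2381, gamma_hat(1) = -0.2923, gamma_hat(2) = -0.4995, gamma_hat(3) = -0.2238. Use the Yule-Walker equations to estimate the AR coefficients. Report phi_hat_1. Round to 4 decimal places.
\hat\phi_{1} = -0.2070

The Yule-Walker equations for an AR(p) process read, in matrix form,
  Gamma_p phi = r_p,   with   (Gamma_p)_{ij} = gamma(|i - j|),
                       (r_p)_i = gamma(i),   i,j = 1..p.
Substitute the sample gammas (Toeplitz matrix and right-hand side of size 3):
  Gamma_p = [[2.2381, -0.2923, -0.4995], [-0.2923, 2.2381, -0.2923], [-0.4995, -0.2923, 2.2381]]
  r_p     = [-0.2923, -0.4995, -0.2238]
Written out (R1..R3):
  (R1) 2.2381 phi_1 - 0.2923 phi_2 - 0.4995 phi_3 = -0.2923
  (R2) -0.2923 phi_1 + 2.2381 phi_2 - 0.2923 phi_3 = -0.4995
  (R3) -0.4995 phi_1 - 0.2923 phi_2 + 2.2381 phi_3 = -0.2238
Gaussian elimination:
  R2 <- R2 - (-0.2923/2.2381) R1 = R2 - (-0.130602) R1:  2.199925 phi_2 - 0.357536 phi_3 = -0.537675
  R3 <- R3 - (-0.4995/2.2381) R1 = R3 - (-0.22318) R1:  -0.357536 phi_2 + 2.126621 phi_3 = -0.289036
  R3 <- R3 - (-0.357536/2.199925) R2 = R3 - (-0.162522) R2:  2.068514 phi_3 = -0.376419
Back-substitution:
  phi_hat_3 = -0.376419 / 2.068514 = -0.181976
  phi_hat_2 = (-0.537675 - (-0.357536)(-0.181976)) / 2.199925 = -0.273981
  phi_hat_1 = (-0.2923 - (-0.2923)(-0.273981) - (-0.4995)(-0.181976)) / 2.2381 = -0.206998
So phi_hat = [-0.2070, -0.2740, -0.1820].
Therefore phi_hat_1 = -0.2070.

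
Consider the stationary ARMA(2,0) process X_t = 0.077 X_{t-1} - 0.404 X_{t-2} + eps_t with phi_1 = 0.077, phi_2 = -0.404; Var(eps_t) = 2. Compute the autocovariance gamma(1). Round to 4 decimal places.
\gamma(1) = 0.1315

Multiply the model equation by X_{t-k} and take expectations. With theta_0 = psi_0 = 1 and psi_j the MA(infinity) weights, this gives
  gamma(k) - sum_i phi_i gamma(k-i) = c_k,
  c_k = sigma^2 * sum_{j=k..q} theta_j psi_{j-k}   (c_k = 0 for k > q),
using gamma(-m) = gamma(m).
Pure AR (q = 0): c_0 = sigma^2 = 2, c_k = 0 for k >= 1.
Equations for k = 0, 1, 2 (AR order 2, c_2 = 0):
  (E0) gamma(0) = phi_1 gamma(1) + phi_2 gamma(2) + c_0
  (E1) gamma(1) = phi_1 gamma(0) + phi_2 gamma(1) + c_1
  (E2) gamma(2) = phi_1 gamma(1) + phi_2 gamma(0)
From (E1): gamma(1) = A gamma(0) + B with
  A = phi_1 / (1 - phi_2) = 0.077 / 1.404 = 0.054843,   B = c_1 / (1 - phi_2) = 0 / 1.404 = 0.
Insert (E2) into (E0): gamma(0) (1 - phi_2^2) = phi_1 (1 + phi_2) gamma(1) + c_0.
  phi_1 (1 + phi_2) = (0.077)(0.596) = 0.045892,   1 - phi_2^2 = 0.836784.
Replace gamma(1) by A gamma(0) + B and collect gamma(0):
  gamma(0) [0.836784 - (0.045892)(0.054843)] = c_0 = 2
  gamma(0) * 0.834267 = 2
  gamma(0) = 2 / 0.834267 = 2.397314.
  gamma(1) = A gamma(0) = (0.054843)(2.397314) = 0.131477.
Therefore gamma(1) = 0.1315 (to 4 decimal places).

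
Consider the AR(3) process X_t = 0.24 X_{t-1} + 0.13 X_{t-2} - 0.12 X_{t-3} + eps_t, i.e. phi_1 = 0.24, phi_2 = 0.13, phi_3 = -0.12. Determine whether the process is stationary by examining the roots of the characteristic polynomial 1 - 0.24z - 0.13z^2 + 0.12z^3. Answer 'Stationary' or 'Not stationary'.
\text{Stationary}

The AR(p) characteristic polynomial is P(z) = 1 - 0.24z - 0.13z^2 + 0.12z^3.
Stationarity requires all roots to lie outside the unit circle, i.e. |z| > 1 for every root.
Degree 3: look for a simple real root z0 first, then factor out (1 - z/z0) and solve the remaining quadratic.
Testing z0 = -2: P(-2) = 1 + (-0.24)(-2) + (-0.13)(-2)^2 + (0.12)(-2)^3
  = 1 + (0.48) + (-0.52) + (-0.96) = 0.  So z_0 = -2 is a root, |z_0| = 2.
Divide out the factor (1 + 0.5 z) = (1 - z/z0) (since 1/z0 = -0.5):
  P(z) = (1 + 0.5 z)(1 + (-0.74) z + (0.24) z^2)
  [check: z-coef -0.74 - (-0.5) = -0.24; z^2-coef 0.24 - (-0.5)(-0.74) = -0.13; z^3-coef -(-0.5)(0.24) = 0.12.]
Remaining roots from the quadratic factor 1 + (-0.74) z + (0.24) z^2:
  Set 1 + (-0.74) z + (0.24) z^2 = 0, i.e. a z^2 + b z + c = 0 with a = 0.24, b = -0.74, c = 1.
  Discriminant D = b^2 - 4ac = (-0.74)^2 - 4*(0.24)*1 = 0.5476 - (0.96) = -0.4124.
  D < 0, so the roots are the complex-conjugate pair z = (-b +/- i sqrt(-D)) / (2a) = 1.5417 +/- 1.3379i.
  For a conjugate pair |z|^2 = z * conj(z) = (product of roots) = c/a = 1/(0.24) = 4.166667, so |z| = sqrt(4.166667) = 2.0412 for both roots.
Moduli of all roots: 2.0000, 2.0412, 2.0412.
All moduli strictly greater than 1? Yes.
Verdict: Stationary.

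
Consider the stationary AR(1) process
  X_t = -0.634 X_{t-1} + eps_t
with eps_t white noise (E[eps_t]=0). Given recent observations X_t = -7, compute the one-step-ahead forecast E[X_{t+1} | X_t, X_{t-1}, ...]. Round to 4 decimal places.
E[X_{t+1} \mid \mathcal F_t] = 4.4380

For an AR(p) model X_t = c + sum_i phi_i X_{t-i} + eps_t, the
one-step-ahead conditional mean is
  E[X_{t+1} | X_t, ...] = c + sum_i phi_i X_{t+1-i}.
Substitute known values:
  E[X_{t+1} | ...] = (-0.634) * (-7)
                   = 4.4380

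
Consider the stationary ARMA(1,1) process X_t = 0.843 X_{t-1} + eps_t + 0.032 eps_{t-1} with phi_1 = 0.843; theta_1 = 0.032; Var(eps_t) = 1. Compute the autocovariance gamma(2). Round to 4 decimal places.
\gamma(2) = 2.6180

Multiply the model equation by X_{t-k} and take expectations. With theta_0 = psi_0 = 1 and psi_j the MA(infinity) weights, this gives
  gamma(k) - sum_i phi_i gamma(k-i) = c_k,
  c_k = sigma^2 * sum_{j=k..q} theta_j psi_{j-k}   (c_k = 0 for k > q),
using gamma(-m) = gamma(m).
psi-weights needed (psi_j = theta_j + sum_i phi_i psi_{j-i}):
  psi_1 = theta_1 + phi_1 = 0.032 + (0.843) = 0.875
Right-hand sides:
  c_0 = sigma^2 (1 + theta_1 psi_1) = 1 * (1 + (0.032)(0.875)) = 1 * 1.028 = 1.028
  c_1 = sigma^2 theta_1 = 1 * (0.032) = 0.032
  c_2 = 0
Equations for k = 0 and k = 1 (AR order 1):
  gamma(0) = phi_1 gamma(1) + c_0
  gamma(1) = phi_1 gamma(0) + c_1
Substituting the second into the first: gamma(0) (1 - phi_1^2) = c_0 + phi_1 c_1, so
  gamma(0) = (c_0 + phi_1 c_1) / (1 - phi_1^2) = (1.028 + (0.843)(0.032)) / (1 - (0.843)^2) = 1.054976 / 0.289351 = 3.646008.
  gamma(1) = phi_1 gamma(0) + c_1 = (0.843)(3.646008) + (0.032) = 3.105585.
For k = 2 (> q): gamma(2) = phi_1 gamma(1) = (0.843)(3.105585) = 2.618008.
Therefore gamma(2) = 2.6180 (to 4 decimal places).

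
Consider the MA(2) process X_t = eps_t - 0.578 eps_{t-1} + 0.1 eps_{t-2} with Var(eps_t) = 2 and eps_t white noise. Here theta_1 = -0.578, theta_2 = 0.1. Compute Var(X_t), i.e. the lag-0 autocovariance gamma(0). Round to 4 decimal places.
\gamma(0) = 2.6882

For an MA(q) process X_t = eps_t + sum_i theta_i eps_{t-i} with
Var(eps_t) = sigma^2, the variance is
  gamma(0) = sigma^2 * (1 + sum_i theta_i^2).
  sum_i theta_i^2 = (-0.578)^2 + (0.1)^2 = 0.334084 + 0.01 = 0.344084.
  gamma(0) = 2 * (1 + 0.344084) = 2 * 1.344084 = 2.688168, which rounds to 2.6882.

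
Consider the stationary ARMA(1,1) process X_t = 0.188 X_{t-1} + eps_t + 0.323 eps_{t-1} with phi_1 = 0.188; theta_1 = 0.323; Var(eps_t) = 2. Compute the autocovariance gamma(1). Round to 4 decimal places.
\gamma(1) = 1.1238

Multiply the model equation by X_{t-k} and take expectations. With theta_0 = psi_0 = 1 and psi_j the MA(infinity) weights, this gives
  gamma(k) - sum_i phi_i gamma(k-i) = c_k,
  c_k = sigma^2 * sum_{j=k..q} theta_j psi_{j-k}   (c_k = 0 for k > q),
using gamma(-m) = gamma(m).
psi-weights needed (psi_j = theta_j + sum_i phi_i psi_{j-i}):
  psi_1 = theta_1 + phi_1 = 0.323 + (0.188) = 0.511
Right-hand sides:
  c_0 = sigma^2 (1 + theta_1 psi_1) = 2 * (1 + (0.323)(0.511)) = 2 * 1.165053 = 2.330106
  c_1 = sigma^2 theta_1 = 2 * (0.323) = 0.646
  c_2 = 0
Equations for k = 0 and k = 1 (AR order 1):
  gamma(0) = phi_1 gamma(1) + c_0
  gamma(1) = phi_1 gamma(0) + c_1
Substituting the second into the first: gamma(0) (1 - phi_1^2) = c_0 + phi_1 c_1, so
  gamma(0) = (c_0 + phi_1 c_1) / (1 - phi_1^2) = (2.330106 + (0.188)(0.646)) / (1 - (0.188)^2) = 2.451554 / 0.964656 = 2.541376.
  gamma(1) = phi_1 gamma(0) + c_1 = (0.188)(2.541376) + (0.646) = 1.123779.
Therefore gamma(1) = 1.1238 (to 4 decimal places).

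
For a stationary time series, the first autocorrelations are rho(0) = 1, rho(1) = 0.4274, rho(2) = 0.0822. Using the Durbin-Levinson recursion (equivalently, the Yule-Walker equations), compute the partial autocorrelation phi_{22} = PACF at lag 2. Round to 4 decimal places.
\phi_{22} = -0.1229

The PACF at lag k is phi_{kk}, the last component of the solution
to the Yule-Walker system G_k phi = r_k where
  (G_k)_{ij} = rho(|i - j|), (r_k)_i = rho(i), i,j = 1..k.
Equivalently, Durbin-Levinson gives phi_{kk} iteratively:
  phi_{11} = rho(1)
  phi_{kk} = [rho(k) - sum_{j=1..k-1} phi_{k-1,j} rho(k-j)]
            / [1 - sum_{j=1..k-1} phi_{k-1,j} rho(j)],
  phi_{k,j} = phi_{k-1,j} - phi_{kk} phi_{k-1,k-j},  j = 1..k-1.
Step k = 1:
  phi_11 = rho(1) = 0.4274.
Step k = 2:
  phi_22 = [rho(2) - phi_11 rho(1)] / [1 - phi_11 rho(1)] = [0.0822 - (0.4274)(0.4274)] / [1 - (0.4274)(0.4274)]
         = -0.10047076 / 0.81732924 = -0.1229.
Therefore phi_{22} = -0.1229.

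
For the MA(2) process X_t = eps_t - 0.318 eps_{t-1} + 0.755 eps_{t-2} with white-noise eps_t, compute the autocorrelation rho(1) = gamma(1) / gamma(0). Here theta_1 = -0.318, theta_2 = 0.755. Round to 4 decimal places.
\rho(1) = -0.3340

For an MA(q) process with theta_0 = 1, the autocovariance is
  gamma(k) = sigma^2 * sum_{i=0..q-k} theta_i * theta_{i+k},
and rho(k) = gamma(k) / gamma(0). Sigma^2 cancels.
  numerator   = (1)*(-0.318) + (-0.318)*(0.755) = -0.55809.
  denominator = (1)^2 + (-0.318)^2 + (0.755)^2 = 1.671149.
  rho(1) = -0.55809 / 1.671149 = -0.3340.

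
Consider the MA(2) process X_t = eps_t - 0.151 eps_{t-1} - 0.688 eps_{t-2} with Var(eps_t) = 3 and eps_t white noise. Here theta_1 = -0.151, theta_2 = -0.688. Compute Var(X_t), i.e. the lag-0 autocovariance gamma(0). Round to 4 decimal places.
\gamma(0) = 4.4884

For an MA(q) process X_t = eps_t + sum_i theta_i eps_{t-i} with
Var(eps_t) = sigma^2, the variance is
  gamma(0) = sigma^2 * (1 + sum_i theta_i^2).
  sum_i theta_i^2 = (-0.151)^2 + (-0.688)^2 = 0.022801 + 0.473344 = 0.496145.
  gamma(0) = 3 * (1 + 0.496145) = 3 * 1.496145 = 4.488435, which rounds to 4.4884.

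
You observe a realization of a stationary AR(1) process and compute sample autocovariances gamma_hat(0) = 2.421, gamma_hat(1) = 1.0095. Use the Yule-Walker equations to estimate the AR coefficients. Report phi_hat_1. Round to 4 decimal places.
\hat\phi_{1} = 0.4170

The Yule-Walker equations for an AR(p) process read, in matrix form,
  Gamma_p phi = r_p,   with   (Gamma_p)_{ij} = gamma(|i - j|),
                       (r_p)_i = gamma(i),   i,j = 1..p.
Substitute the sample gammas (Toeplitz matrix and right-hand side of size 1):
  Gamma_p = [[2.421]]
  r_p     = [1.0095]
With p = 1 this is the single equation gamma(0) phi_1 = gamma(1):
  phi_hat_1 = gamma(1) / gamma(0) = 1.0095 / 2.421 = 0.4170.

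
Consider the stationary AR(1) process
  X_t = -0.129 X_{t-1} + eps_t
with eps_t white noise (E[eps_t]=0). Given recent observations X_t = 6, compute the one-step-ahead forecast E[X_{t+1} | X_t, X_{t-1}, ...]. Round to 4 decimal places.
E[X_{t+1} \mid \mathcal F_t] = -0.7740

For an AR(p) model X_t = c + sum_i phi_i X_{t-i} + eps_t, the
one-step-ahead conditional mean is
  E[X_{t+1} | X_t, ...] = c + sum_i phi_i X_{t+1-i}.
Substitute known values:
  E[X_{t+1} | ...] = (-0.129) * (6)
                   = -0.7740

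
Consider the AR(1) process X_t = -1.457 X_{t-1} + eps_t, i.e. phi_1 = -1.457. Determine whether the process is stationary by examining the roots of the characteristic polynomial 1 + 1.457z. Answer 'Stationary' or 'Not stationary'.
\text{Not stationary}

The AR(p) characteristic polynomial is P(z) = 1 + 1.457z.
Stationarity requires all roots to lie outside the unit circle, i.e. |z| > 1 for every root.
This is linear in z: 1 + (1.457) z = 0  =>  z = -1/(1.457) = -0.686342,  |z| = 0.686342.
Moduli of all roots: 0.6863.
All moduli strictly greater than 1? No.
Verdict: Not stationary.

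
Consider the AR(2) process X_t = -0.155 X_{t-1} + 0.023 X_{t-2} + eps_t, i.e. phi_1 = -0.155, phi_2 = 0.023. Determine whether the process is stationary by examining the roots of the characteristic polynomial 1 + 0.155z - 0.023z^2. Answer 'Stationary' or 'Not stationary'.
\text{Stationary}

The AR(p) characteristic polynomial is P(z) = 1 + 0.155z - 0.023z^2.
Stationarity requires all roots to lie outside the unit circle, i.e. |z| > 1 for every root.
Set 1 + (0.155) z + (-0.023) z^2 = 0, i.e. a z^2 + b z + c = 0 with a = -0.023, b = 0.155, c = 1.
Discriminant D = b^2 - 4ac = (0.155)^2 - 4*(-0.023)*1 = 0.024025 - (-0.092) = 0.116025.
D >= 0, so the roots are real: z = (-b +/- sqrt(D)) / (2a) = (-0.155 +/- 0.340624) / (-0.046).
  z_1 = (-0.155 + 0.340624) / (-0.046) = -4.0353,   |z_1| = 4.0353.
  z_2 = (-0.155 - 0.340624) / (-0.046) = 10.7744,   |z_2| = 10.7744.
Moduli of all roots: 4.0353, 10.7744.
All moduli strictly greater than 1? Yes.
Verdict: Stationary.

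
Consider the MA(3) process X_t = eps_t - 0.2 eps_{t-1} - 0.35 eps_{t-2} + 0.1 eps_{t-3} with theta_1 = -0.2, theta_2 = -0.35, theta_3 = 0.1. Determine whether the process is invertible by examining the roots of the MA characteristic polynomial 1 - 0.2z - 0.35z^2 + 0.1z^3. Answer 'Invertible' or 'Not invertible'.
\text{Invertible}

The MA(q) characteristic polynomial is P(z) = 1 - 0.2z - 0.35z^2 + 0.1z^3.
Invertibility requires all roots to lie outside the unit circle, i.e. |z| > 1 for every root.
Degree 3: look for a simple real root z0 first, then factor out (1 - z/z0) and solve the remaining quadratic.
Testing z0 = 2: P(2) = 1 + (-0.2)(2) + (-0.35)(2)^2 + (0.1)(2)^3
  = 1 + (-0.4) + (-1.4) + (0.8) = 0.  So z_0 = 2 is a root, |z_0| = 2.
Divide out the factor (1 - 0.5 z) = (1 - z/z0) (since 1/z0 = 0.5):
  P(z) = (1 - 0.5 z)(1 + (0.3) z + (-0.2) z^2)
  [check: z-coef 0.3 - (0.5) = -0.2; z^2-coef -0.2 - (0.5)(0.3) = -0.35; z^3-coef -(0.5)(-0.2) = 0.1.]
Remaining roots from the quadratic factor 1 + (0.3) z + (-0.2) z^2:
  Set 1 + (0.3) z + (-0.2) z^2 = 0, i.e. a z^2 + b z + c = 0 with a = -0.2, b = 0.3, c = 1.
  Discriminant D = b^2 - 4ac = (0.3)^2 - 4*(-0.2)*1 = 0.09 - (-0.8) = 0.89.
  D >= 0, so the roots are real: z = (-b +/- sqrt(D)) / (2a) = (-0.3 +/- 0.943398) / (-0.4).
    z_1 = (-0.3 + 0.943398) / (-0.4) = -1.6085,   |z_1| = 1.6085.
    z_2 = (-0.3 - 0.943398) / (-0.4) = 3.1085,   |z_2| = 3.1085.
Moduli of all roots: 2.0000, 1.6085, 3.1085.
All moduli strictly greater than 1? Yes.
Verdict: Invertible.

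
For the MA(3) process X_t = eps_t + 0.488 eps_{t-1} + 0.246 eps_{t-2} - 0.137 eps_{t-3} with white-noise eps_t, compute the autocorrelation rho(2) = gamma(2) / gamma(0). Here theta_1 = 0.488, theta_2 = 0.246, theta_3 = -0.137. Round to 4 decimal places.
\rho(2) = 0.1360

For an MA(q) process with theta_0 = 1, the autocovariance is
  gamma(k) = sigma^2 * sum_{i=0..q-k} theta_i * theta_{i+k},
and rho(k) = gamma(k) / gamma(0). Sigma^2 cancels.
  numerator   = (1)*(0.246) + (0.488)*(-0.137) = 0.179144.
  denominator = (1)^2 + (0.488)^2 + (0.246)^2 + (-0.137)^2 = 1.317429.
  rho(2) = 0.179144 / 1.317429 = 0.1360.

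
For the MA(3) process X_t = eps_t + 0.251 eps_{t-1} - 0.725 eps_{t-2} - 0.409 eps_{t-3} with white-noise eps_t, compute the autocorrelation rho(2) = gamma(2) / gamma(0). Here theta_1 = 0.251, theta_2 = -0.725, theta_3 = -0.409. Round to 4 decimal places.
\rho(2) = -0.4714

For an MA(q) process with theta_0 = 1, the autocovariance is
  gamma(k) = sigma^2 * sum_{i=0..q-k} theta_i * theta_{i+k},
and rho(k) = gamma(k) / gamma(0). Sigma^2 cancels.
  numerator   = (1)*(-0.725) + (0.251)*(-0.409) = -0.827659.
  denominator = (1)^2 + (0.251)^2 + (-0.725)^2 + (-0.409)^2 = 1.755907.
  rho(2) = -0.827659 / 1.755907 = -0.4714.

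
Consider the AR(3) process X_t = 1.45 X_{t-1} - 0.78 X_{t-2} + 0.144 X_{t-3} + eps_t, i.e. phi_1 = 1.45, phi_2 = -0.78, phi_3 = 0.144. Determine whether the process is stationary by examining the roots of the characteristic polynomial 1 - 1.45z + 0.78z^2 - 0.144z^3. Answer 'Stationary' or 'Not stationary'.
\text{Stationary}

The AR(p) characteristic polynomial is P(z) = 1 - 1.45z + 0.78z^2 - 0.144z^3.
Stationarity requires all roots to lie outside the unit circle, i.e. |z| > 1 for every root.
Degree 3: look for a simple real root z0 first, then factor out (1 - z/z0) and solve the remaining quadratic.
Testing z0 = 2.5: P(2.5) = 1 + (-1.45)(2.5) + (0.78)(2.5)^2 + (-0.144)(2.5)^3
  = 1 + (-3.625) + (4.875) + (-2.25) = 0.  So z_0 = 2.5 is a root, |z_0| = 2.5.
Divide out the factor (1 - 0.4 z) = (1 - z/z0) (since 1/z0 = 0.4):
  P(z) = (1 - 0.4 z)(1 + (-1.05) z + (0.36) z^2)
  [check: z-coef -1.05 - (0.4) = -1.45; z^2-coef 0.36 - (0.4)(-1.05) = 0.78; z^3-coef -(0.4)(0.36) = -0.144.]
Remaining roots from the quadratic factor 1 + (-1.05) z + (0.36) z^2:
  Set 1 + (-1.05) z + (0.36) z^2 = 0, i.e. a z^2 + b z + c = 0 with a = 0.36, b = -1.05, c = 1.
  Discriminant D = b^2 - 4ac = (-1.05)^2 - 4*(0.36)*1 = 1.1025 - (1.44) = -0.3375.
  D < 0, so the roots are the complex-conjugate pair z = (-b +/- i sqrt(-D)) / (2a) = 1.4583 +/- 0.8069i.
  For a conjugate pair |z|^2 = z * conj(z) = (product of roots) = c/a = 1/(0.36) = 2.777778, so |z| = sqrt(2.777778) = 1.6667 for both roots.
Moduli of all roots: 2.5000, 1.6667, 1.6667.
All moduli strictly greater than 1? Yes.
Verdict: Stationary.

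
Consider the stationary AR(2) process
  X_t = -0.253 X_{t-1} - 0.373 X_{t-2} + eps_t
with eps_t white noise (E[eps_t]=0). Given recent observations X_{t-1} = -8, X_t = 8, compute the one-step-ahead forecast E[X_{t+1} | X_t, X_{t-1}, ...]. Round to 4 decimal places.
E[X_{t+1} \mid \mathcal F_t] = 0.9600

For an AR(p) model X_t = c + sum_i phi_i X_{t-i} + eps_t, the
one-step-ahead conditional mean is
  E[X_{t+1} | X_t, ...] = c + sum_i phi_i X_{t+1-i}.
Substitute known values:
  E[X_{t+1} | ...] = (-0.253) * (8) + (-0.373) * (-8)
                   = 0.9600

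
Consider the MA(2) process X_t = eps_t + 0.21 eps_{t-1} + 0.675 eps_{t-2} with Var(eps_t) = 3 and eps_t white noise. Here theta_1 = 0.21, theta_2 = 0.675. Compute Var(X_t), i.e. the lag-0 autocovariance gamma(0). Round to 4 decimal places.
\gamma(0) = 4.4992

For an MA(q) process X_t = eps_t + sum_i theta_i eps_{t-i} with
Var(eps_t) = sigma^2, the variance is
  gamma(0) = sigma^2 * (1 + sum_i theta_i^2).
  sum_i theta_i^2 = (0.21)^2 + (0.675)^2 = 0.0441 + 0.455625 = 0.499725.
  gamma(0) = 3 * (1 + 0.499725) = 3 * 1.499725 = 4.499175, which rounds to 4.4992.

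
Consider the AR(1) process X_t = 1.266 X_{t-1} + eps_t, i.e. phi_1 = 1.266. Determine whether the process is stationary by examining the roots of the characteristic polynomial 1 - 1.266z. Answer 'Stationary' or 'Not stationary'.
\text{Not stationary}

The AR(p) characteristic polynomial is P(z) = 1 - 1.266z.
Stationarity requires all roots to lie outside the unit circle, i.e. |z| > 1 for every root.
This is linear in z: 1 + (-1.266) z = 0  =>  z = -1/(-1.266) = 0.789889,  |z| = 0.789889.
Moduli of all roots: 0.7899.
All moduli strictly greater than 1? No.
Verdict: Not stationary.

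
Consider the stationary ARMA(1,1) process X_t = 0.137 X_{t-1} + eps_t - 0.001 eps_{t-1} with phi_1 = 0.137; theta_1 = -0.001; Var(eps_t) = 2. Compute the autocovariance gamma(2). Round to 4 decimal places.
\gamma(2) = 0.0380

Multiply the model equation by X_{t-k} and take expectations. With theta_0 = psi_0 = 1 and psi_j the MA(infinity) weights, this gives
  gamma(k) - sum_i phi_i gamma(k-i) = c_k,
  c_k = sigma^2 * sum_{j=k..q} theta_j psi_{j-k}   (c_k = 0 for k > q),
using gamma(-m) = gamma(m).
psi-weights needed (psi_j = theta_j + sum_i phi_i psi_{j-i}):
  psi_1 = theta_1 + phi_1 = -0.001 + (0.137) = 0.136
Right-hand sides:
  c_0 = sigma^2 (1 + theta_1 psi_1) = 2 * (1 + (-0.001)(0.136)) = 2 * 0.999864 = 1.999728
  c_1 = sigma^2 theta_1 = 2 * (-0.001) = -0.002
  c_2 = 0
Equations for k = 0 and k = 1 (AR order 1):
  gamma(0) = phi_1 gamma(1) + c_0
  gamma(1) = phi_1 gamma(0) + c_1
Substituting the second into the first: gamma(0) (1 - phi_1^2) = c_0 + phi_1 c_1, so
  gamma(0) = (c_0 + phi_1 c_1) / (1 - phi_1^2) = (1.999728 + (0.137)(-0.002)) / (1 - (0.137)^2) = 1.999454 / 0.981231 = 2.0377.
  gamma(1) = phi_1 gamma(0) + c_1 = (0.137)(2.0377) + (-0.002) = 0.277165.
For k = 2 (> q): gamma(2) = phi_1 gamma(1) = (0.137)(0.277165) = 0.037972.
Therefore gamma(2) = 0.0380 (to 4 decimal places).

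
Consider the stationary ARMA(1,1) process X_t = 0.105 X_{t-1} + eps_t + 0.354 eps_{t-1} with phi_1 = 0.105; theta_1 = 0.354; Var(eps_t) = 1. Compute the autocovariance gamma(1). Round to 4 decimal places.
\gamma(1) = 0.4814

Multiply the model equation by X_{t-k} and take expectations. With theta_0 = psi_0 = 1 and psi_j the MA(infinity) weights, this gives
  gamma(k) - sum_i phi_i gamma(k-i) = c_k,
  c_k = sigma^2 * sum_{j=k..q} theta_j psi_{j-k}   (c_k = 0 for k > q),
using gamma(-m) = gamma(m).
psi-weights needed (psi_j = theta_j + sum_i phi_i psi_{j-i}):
  psi_1 = theta_1 + phi_1 = 0.354 + (0.105) = 0.459
Right-hand sides:
  c_0 = sigma^2 (1 + theta_1 psi_1) = 1 * (1 + (0.354)(0.459)) = 1 * 1.162486 = 1.162486
  c_1 = sigma^2 theta_1 = 1 * (0.354) = 0.354
  c_2 = 0
Equations for k = 0 and k = 1 (AR order 1):
  gamma(0) = phi_1 gamma(1) + c_0
  gamma(1) = phi_1 gamma(0) + c_1
Substituting the second into the first: gamma(0) (1 - phi_1^2) = c_0 + phi_1 c_1, so
  gamma(0) = (c_0 + phi_1 c_1) / (1 - phi_1^2) = (1.162486 + (0.105)(0.354)) / (1 - (0.105)^2) = 1.199656 / 0.988975 = 1.21303.
  gamma(1) = phi_1 gamma(0) + c_1 = (0.105)(1.21303) + (0.354) = 0.481368.
Therefore gamma(1) = 0.4814 (to 4 decimal places).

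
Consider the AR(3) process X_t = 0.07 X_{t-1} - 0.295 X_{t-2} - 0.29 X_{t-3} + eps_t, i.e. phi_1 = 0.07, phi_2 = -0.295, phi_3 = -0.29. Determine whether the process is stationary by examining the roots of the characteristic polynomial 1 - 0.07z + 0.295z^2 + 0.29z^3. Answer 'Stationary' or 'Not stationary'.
\text{Stationary}

The AR(p) characteristic polynomial is P(z) = 1 - 0.07z + 0.295z^2 + 0.29z^3.
Stationarity requires all roots to lie outside the unit circle, i.e. |z| > 1 for every root.
Degree 3: look for a simple real root z0 first, then factor out (1 - z/z0) and solve the remaining quadratic.
Testing z0 = -2: P(-2) = 1 + (-0.07)(-2) + (0.295)(-2)^2 + (0.29)(-2)^3
  = 1 + (0.14) + (1.18) + (-2.32) = 0.  So z_0 = -2 is a root, |z_0| = 2.
Divide out the factor (1 + 0.5 z) = (1 - z/z0) (since 1/z0 = -0.5):
  P(z) = (1 + 0.5 z)(1 + (-0.57) z + (0.58) z^2)
  [check: z-coef -0.57 - (-0.5) = -0.07; z^2-coef 0.58 - (-0.5)(-0.57) = 0.295; z^3-coef -(-0.5)(0.58) = 0.29.]
Remaining roots from the quadratic factor 1 + (-0.57) z + (0.58) z^2:
  Set 1 + (-0.57) z + (0.58) z^2 = 0, i.e. a z^2 + b z + c = 0 with a = 0.58, b = -0.57, c = 1.
  Discriminant D = b^2 - 4ac = (-0.57)^2 - 4*(0.58)*1 = 0.3249 - (2.32) = -1.9951.
  D < 0, so the roots are the complex-conjugate pair z = (-b +/- i sqrt(-D)) / (2a) = 0.4914 +/- 1.2177i.
  For a conjugate pair |z|^2 = z * conj(z) = (product of roots) = c/a = 1/(0.58) = 1.724138, so |z| = sqrt(1.724138) = 1.3131 for both roots.
Moduli of all roots: 2.0000, 1.3131, 1.3131.
All moduli strictly greater than 1? Yes.
Verdict: Stationary.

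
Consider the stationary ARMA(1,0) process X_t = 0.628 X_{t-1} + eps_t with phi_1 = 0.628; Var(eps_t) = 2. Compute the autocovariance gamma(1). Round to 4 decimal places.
\gamma(1) = 2.0739

Multiply the model equation by X_{t-k} and take expectations. With theta_0 = psi_0 = 1 and psi_j the MA(infinity) weights, this gives
  gamma(k) - sum_i phi_i gamma(k-i) = c_k,
  c_k = sigma^2 * sum_{j=k..q} theta_j psi_{j-k}   (c_k = 0 for k > q),
using gamma(-m) = gamma(m).
Pure AR (q = 0): c_0 = sigma^2 = 2, c_k = 0 for k >= 1.
Equations for k = 0 and k = 1 (AR order 1):
  gamma(0) = phi_1 gamma(1) + c_0
  gamma(1) = phi_1 gamma(0) + c_1
Substituting the second into the first: gamma(0) (1 - phi_1^2) = c_0 + phi_1 c_1, so
  gamma(0) = c_0 / (1 - phi_1^2) = 2 / (1 - (0.628)^2) = 2 / 0.605616 = 3.302423.
  gamma(1) = phi_1 gamma(0) = (0.628)(3.302423) = 2.073921.
Therefore gamma(1) = 2.0739 (to 4 decimal places).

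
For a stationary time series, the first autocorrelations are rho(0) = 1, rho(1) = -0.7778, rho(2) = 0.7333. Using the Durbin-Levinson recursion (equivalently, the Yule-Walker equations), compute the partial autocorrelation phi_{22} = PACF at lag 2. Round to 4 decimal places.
\phi_{22} = 0.3249

The PACF at lag k is phi_{kk}, the last component of the solution
to the Yule-Walker system G_k phi = r_k where
  (G_k)_{ij} = rho(|i - j|), (r_k)_i = rho(i), i,j = 1..k.
Equivalently, Durbin-Levinson gives phi_{kk} iteratively:
  phi_{11} = rho(1)
  phi_{kk} = [rho(k) - sum_{j=1..k-1} phi_{k-1,j} rho(k-j)]
            / [1 - sum_{j=1..k-1} phi_{k-1,j} rho(j)],
  phi_{k,j} = phi_{k-1,j} - phi_{kk} phi_{k-1,k-j},  j = 1..k-1.
Step k = 1:
  phi_11 = rho(1) = -0.7778.
Step k = 2:
  phi_22 = [rho(2) - phi_11 rho(1)] / [1 - phi_11 rho(1)] = [0.7333 - (-0.7778)(-0.7778)] / [1 - (-0.7778)(-0.7778)]
         = 0.12832716 / 0.39502716 = 0.3249.
Therefore phi_{22} = 0.3249.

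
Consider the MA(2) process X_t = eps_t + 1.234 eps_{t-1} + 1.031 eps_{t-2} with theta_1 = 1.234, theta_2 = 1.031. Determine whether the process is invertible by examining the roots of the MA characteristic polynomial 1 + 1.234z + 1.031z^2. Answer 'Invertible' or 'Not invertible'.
\text{Not invertible}

The MA(q) characteristic polynomial is P(z) = 1 + 1.234z + 1.031z^2.
Invertibility requires all roots to lie outside the unit circle, i.e. |z| > 1 for every root.
Set 1 + (1.234) z + (1.031) z^2 = 0, i.e. a z^2 + b z + c = 0 with a = 1.031, b = 1.234, c = 1.
Discriminant D = b^2 - 4ac = (1.234)^2 - 4*(1.031)*1 = 1.522756 - (4.124) = -2.601244.
D < 0, so the roots are the complex-conjugate pair z = (-b +/- i sqrt(-D)) / (2a) = -0.5984 +/- 0.7822i.
For a conjugate pair |z|^2 = z * conj(z) = (product of roots) = c/a = 1/(1.031) = 0.969932, so |z| = sqrt(0.969932) = 0.9849 for both roots.
Moduli of all roots: 0.9849, 0.9849.
All moduli strictly greater than 1? No.
Verdict: Not invertible.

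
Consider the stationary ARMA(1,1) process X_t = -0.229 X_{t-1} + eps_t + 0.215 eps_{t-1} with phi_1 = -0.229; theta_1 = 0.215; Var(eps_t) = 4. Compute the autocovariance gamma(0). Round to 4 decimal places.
\gamma(0) = 4.0008

Multiply the model equation by X_{t-k} and take expectations. With theta_0 = psi_0 = 1 and psi_j the MA(infinity) weights, this gives
  gamma(k) - sum_i phi_i gamma(k-i) = c_k,
  c_k = sigma^2 * sum_{j=k..q} theta_j psi_{j-k}   (c_k = 0 for k > q),
using gamma(-m) = gamma(m).
psi-weights needed (psi_j = theta_j + sum_i phi_i psi_{j-i}):
  psi_1 = theta_1 + phi_1 = 0.215 + (-0.229) = -0.014
Right-hand sides:
  c_0 = sigma^2 (1 + theta_1 psi_1) = 4 * (1 + (0.215)(-0.014)) = 4 * 0.99699 = 3.98796
  c_1 = sigma^2 theta_1 = 4 * (0.215) = 0.86
  c_2 = 0
Equations for k = 0 and k = 1 (AR order 1):
  gamma(0) = phi_1 gamma(1) + c_0
  gamma(1) = phi_1 gamma(0) + c_1
Substituting the second into the first: gamma(0) (1 - phi_1^2) = c_0 + phi_1 c_1, so
  gamma(0) = (c_0 + phi_1 c_1) / (1 - phi_1^2) = (3.98796 + (-0.229)(0.86)) / (1 - (-0.229)^2) = 3.79102 / 0.947559 = 4.000827.
Therefore gamma(0) = 4.0008 (to 4 decimal places).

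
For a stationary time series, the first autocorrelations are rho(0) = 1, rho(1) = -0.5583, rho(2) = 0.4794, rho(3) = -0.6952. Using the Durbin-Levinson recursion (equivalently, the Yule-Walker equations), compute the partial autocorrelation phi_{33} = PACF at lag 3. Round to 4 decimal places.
\phi_{33} = -0.5510

The PACF at lag k is phi_{kk}, the last component of the solution
to the Yule-Walker system G_k phi = r_k where
  (G_k)_{ij} = rho(|i - j|), (r_k)_i = rho(i), i,j = 1..k.
Equivalently, Durbin-Levinson gives phi_{kk} iteratively:
  phi_{11} = rho(1)
  phi_{kk} = [rho(k) - sum_{j=1..k-1} phi_{k-1,j} rho(k-j)]
            / [1 - sum_{j=1..k-1} phi_{k-1,j} rho(j)],
  phi_{k,j} = phi_{k-1,j} - phi_{kk} phi_{k-1,k-j},  j = 1..k-1.
Step k = 1:
  phi_11 = rho(1) = -0.5583.
Step k = 2:
  phi_22 = [rho(2) - phi_11 rho(1)] / [1 - phi_11 rho(1)] = [0.4794 - (-0.5583)(-0.5583)] / [1 - (-0.5583)(-0.5583)]
         = 0.16770111 / 0.68830111 = 0.243645.
  Update: phi_21 = phi_11 - phi_22 phi_11 = -0.5583 - (0.243645)(-0.5583) = -0.422273.
Step k = 3:
  phi_33 = [rho(3) - phi_21 rho(2) - phi_22 rho(1)] / [1 - phi_21 rho(1) - phi_22 rho(2)]
    numerator   = -0.6952 - (-0.422273)(0.4794) - (0.243645)(-0.5583) = -0.35673533
    denominator = 1 - (-0.422273)(-0.5583) - (0.243645)(0.4794) = 0.64744158
  phi_33 = -0.35673533 / 0.64744158 = -0.551.
Therefore phi_{33} = -0.5510.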